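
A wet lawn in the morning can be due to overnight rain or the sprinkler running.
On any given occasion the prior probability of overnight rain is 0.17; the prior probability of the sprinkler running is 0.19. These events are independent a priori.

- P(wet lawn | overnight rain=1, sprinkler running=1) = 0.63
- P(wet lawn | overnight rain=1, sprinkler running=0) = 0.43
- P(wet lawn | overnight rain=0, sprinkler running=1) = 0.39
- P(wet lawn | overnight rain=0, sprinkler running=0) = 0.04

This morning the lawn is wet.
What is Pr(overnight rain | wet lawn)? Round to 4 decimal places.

Enumerate the 4 (overnight rain, sprinkler running) configurations and weight by the priors:
  P(wet lawn) = 0.04·0.83·0.81 + 0.39·0.83·0.19 + 0.43·0.17·0.81 + 0.63·0.17·0.19
        = 0.026892 + 0.061503 + 0.059211 + 0.020349 = 0.167955
The terms with overnight rain present sum to 0.079560, so
  P(overnight rain | wet lawn) = 0.079560 / 0.167955 ≈ 0.4737

Pr(overnight rain | wet lawn) ≈ 0.4737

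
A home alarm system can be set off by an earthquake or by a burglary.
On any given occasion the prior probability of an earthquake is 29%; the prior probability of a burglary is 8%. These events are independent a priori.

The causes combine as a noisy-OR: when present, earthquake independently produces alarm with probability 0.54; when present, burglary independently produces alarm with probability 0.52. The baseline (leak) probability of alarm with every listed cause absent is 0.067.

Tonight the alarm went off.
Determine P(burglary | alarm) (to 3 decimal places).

Under noisy-OR, P(alarm | causes) = 1 − (1−0.067)·∏(1−qᵢ) over the active causes.
Numerator (weight on configurations with burglary): 0.031363 + 0.018421 = 0.049784
Normalizer over all consistent configurations: 0.067×0.71×0.92 + 0.55216×0.71×0.08 + 0.57082×0.29×0.92 + 0.793994×0.29×0.08 = 0.245843
P(burglary | alarm) = 0.049784/0.245843 ≈ 0.203

P(burglary | alarm) ≈ 0.203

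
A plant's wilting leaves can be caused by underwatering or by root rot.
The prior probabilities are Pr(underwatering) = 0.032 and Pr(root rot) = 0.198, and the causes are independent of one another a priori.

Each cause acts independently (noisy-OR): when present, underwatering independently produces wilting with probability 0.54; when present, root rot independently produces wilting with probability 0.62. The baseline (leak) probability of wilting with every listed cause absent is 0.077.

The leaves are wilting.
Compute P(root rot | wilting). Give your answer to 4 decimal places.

P(root rot | wilting) ≈ 0.6351

Under noisy-OR, P(wilting | causes) = 1 − (1−0.077)·∏(1−qᵢ) over the active causes.
P(wilting) = 0.077·0.968·0.802 + 0.64926·0.968·0.198 + 0.57542·0.032·0.802 + 0.83866·0.032·0.198 = 0.059778 + 0.124440 + 0.014768 + 0.005314 = 0.204300
Restricting to configurations with root rot present: 0.124440 + 0.005314 = 0.129754.
P(root rot | wilting) = 0.129754 / 0.204300 ≈ 0.6351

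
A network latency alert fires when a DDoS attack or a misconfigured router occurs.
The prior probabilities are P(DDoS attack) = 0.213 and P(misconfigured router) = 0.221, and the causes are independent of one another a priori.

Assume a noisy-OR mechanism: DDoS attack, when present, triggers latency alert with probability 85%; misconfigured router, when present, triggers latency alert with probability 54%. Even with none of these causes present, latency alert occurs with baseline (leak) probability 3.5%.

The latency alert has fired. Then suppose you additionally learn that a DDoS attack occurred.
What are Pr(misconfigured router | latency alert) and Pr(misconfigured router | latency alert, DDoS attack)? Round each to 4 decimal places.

Under noisy-OR, P(latency alert | causes) = 1 − (1−0.035)·∏(1−qᵢ) over the active causes.
Numerator (weight on configurations with misconfigured router): 0.096721 + 0.043939 = 0.140660
Normalizer over all consistent configurations: 0.035*0.787*0.779 + 0.5561*0.787*0.221 + 0.85525*0.213*0.779 + 0.933415*0.213*0.221 = 0.304027
P(misconfigured router | latency alert) = 0.140660/0.304027 ≈ 0.4627

Now condition on the additional information:
Numerator (weight on configurations with misconfigured router): 0.933415*0.221 = 0.206285
Denominator P(latency alert | DDoS attack): 0.85525*0.779 + 0.933415*0.221 = 0.872525
Posterior = 0.206285 / 0.872525 ≈ 0.2364

Pr(misconfigured router | latency alert) ≈ 0.4627; Pr(misconfigured router | latency alert, DDoS attack) ≈ 0.2364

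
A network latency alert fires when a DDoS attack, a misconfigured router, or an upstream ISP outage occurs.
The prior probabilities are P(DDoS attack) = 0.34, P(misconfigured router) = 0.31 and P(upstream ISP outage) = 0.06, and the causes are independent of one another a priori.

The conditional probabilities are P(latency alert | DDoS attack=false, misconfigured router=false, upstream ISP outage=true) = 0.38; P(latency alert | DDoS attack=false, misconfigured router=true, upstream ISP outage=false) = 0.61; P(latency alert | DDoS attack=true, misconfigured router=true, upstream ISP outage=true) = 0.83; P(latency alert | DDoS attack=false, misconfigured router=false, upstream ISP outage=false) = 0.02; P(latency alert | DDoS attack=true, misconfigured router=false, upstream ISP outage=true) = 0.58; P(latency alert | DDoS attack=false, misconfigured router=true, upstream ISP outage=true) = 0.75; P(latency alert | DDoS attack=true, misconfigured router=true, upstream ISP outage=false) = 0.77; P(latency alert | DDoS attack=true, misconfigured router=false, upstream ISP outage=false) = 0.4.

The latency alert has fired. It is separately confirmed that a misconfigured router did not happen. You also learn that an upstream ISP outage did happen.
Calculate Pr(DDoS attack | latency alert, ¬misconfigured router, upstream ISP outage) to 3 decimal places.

Sum P(latency alert|·) weighted by the priors over both values of DDoS attack:
  P(latency alert | ¬misconfigured router, upstream ISP outage) = 0.38·0.66 + 0.58·0.34
        = 0.250800 + 0.197200 = 0.448000
The terms with DDoS attack present sum to 0.197200, so
  P(DDoS attack | latency alert, ¬misconfigured router, upstream ISP outage) = 0.197200 / 0.448000 ≈ 0.440

Pr(DDoS attack | latency alert, ¬misconfigured router, upstream ISP outage) ≈ 0.440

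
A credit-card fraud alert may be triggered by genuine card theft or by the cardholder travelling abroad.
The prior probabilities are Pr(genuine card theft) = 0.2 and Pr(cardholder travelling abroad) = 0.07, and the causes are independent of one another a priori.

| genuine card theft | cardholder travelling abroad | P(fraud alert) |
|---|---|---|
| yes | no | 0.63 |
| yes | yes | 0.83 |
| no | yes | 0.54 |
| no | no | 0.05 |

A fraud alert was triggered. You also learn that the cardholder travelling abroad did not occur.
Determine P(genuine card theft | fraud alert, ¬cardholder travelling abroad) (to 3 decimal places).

Enumerate both values of genuine card theft and weight by the priors:
  P(fraud alert | ¬cardholder travelling abroad) = 0.05×0.8 + 0.63×0.2
        = 0.040000 + 0.126000 = 0.166000
The terms with genuine card theft present sum to 0.126000, so
  P(genuine card theft | fraud alert, ¬cardholder travelling abroad) = 0.126000 / 0.166000 ≈ 0.759

P(genuine card theft | fraud alert, ¬cardholder travelling abroad) ≈ 0.759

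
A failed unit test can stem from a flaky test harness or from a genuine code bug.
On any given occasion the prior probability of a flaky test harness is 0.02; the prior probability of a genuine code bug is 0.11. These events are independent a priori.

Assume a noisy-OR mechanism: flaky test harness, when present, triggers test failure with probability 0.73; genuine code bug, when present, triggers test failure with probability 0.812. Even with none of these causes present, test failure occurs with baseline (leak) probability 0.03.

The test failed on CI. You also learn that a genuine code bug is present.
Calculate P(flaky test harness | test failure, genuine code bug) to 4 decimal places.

Under noisy-OR, P(test failure | causes) = 1 − (1−0.03)·∏(1−qᵢ) over the active causes.
P(test failure | genuine code bug) = 0.81764·0.98 + 0.950763·0.02 = 0.801287 + 0.019015 = 0.820302
The flaky test harness-present share is 0.950763·0.02 = 0.019015.
So P(flaky test harness | test failure, genuine code bug) = 0.019015/0.820302 ≈ 0.0232.

P(flaky test harness | test failure, genuine code bug) ≈ 0.0232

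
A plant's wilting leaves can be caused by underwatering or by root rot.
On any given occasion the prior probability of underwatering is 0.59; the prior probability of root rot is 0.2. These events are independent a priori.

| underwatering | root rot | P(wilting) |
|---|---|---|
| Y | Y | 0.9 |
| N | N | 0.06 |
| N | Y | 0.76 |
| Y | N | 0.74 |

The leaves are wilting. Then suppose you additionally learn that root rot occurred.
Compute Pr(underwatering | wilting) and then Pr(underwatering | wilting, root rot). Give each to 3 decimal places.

Pr(underwatering | wilting) ≈ 0.847; Pr(underwatering | wilting, root rot) ≈ 0.630

For the numerator, keep only underwatering=true terms: 0.349280 + 0.106200 = 0.455480
Normalizer over all consistent configurations: 0.06*0.41*0.8 + 0.76*0.41*0.2 + 0.74*0.59*0.8 + 0.9*0.59*0.2 = 0.537480
Posterior = 0.455480 / 0.537480 ≈ 0.847

With the extra evidence:
For the numerator, keep only underwatering=true terms: 0.9*0.59 = 0.531000
Denominator P(wilting | root rot): 0.76*0.41 + 0.9*0.59 = 0.842600
P(underwatering | wilting, root rot) = 0.531000/0.842600 ≈ 0.630
— root rot explains away the evidence for underwatering.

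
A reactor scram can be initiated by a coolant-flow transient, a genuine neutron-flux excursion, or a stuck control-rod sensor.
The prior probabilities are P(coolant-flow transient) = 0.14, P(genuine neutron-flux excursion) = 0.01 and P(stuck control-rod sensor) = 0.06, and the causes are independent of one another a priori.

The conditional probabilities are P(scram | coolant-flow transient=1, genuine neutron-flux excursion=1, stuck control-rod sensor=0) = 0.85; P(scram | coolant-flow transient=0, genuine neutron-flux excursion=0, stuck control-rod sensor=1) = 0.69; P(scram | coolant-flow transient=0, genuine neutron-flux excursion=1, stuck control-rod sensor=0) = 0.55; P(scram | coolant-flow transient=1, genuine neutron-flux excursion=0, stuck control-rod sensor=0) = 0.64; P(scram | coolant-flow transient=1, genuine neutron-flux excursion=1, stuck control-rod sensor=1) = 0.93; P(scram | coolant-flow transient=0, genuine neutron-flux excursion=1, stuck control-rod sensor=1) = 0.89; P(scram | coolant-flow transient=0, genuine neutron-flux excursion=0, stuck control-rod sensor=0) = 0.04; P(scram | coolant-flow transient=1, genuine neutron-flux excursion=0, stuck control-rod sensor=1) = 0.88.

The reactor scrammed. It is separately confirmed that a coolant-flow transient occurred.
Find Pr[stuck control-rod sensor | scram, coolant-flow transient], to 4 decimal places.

Pr[stuck control-rod sensor | scram, coolant-flow transient] ≈ 0.0805

Enumerate the 4 (genuine neutron-flux excursion, stuck control-rod sensor) configurations and weight by the priors:
  P(scram | coolant-flow transient) = 0.64×0.99×0.94 + 0.88×0.99×0.06 + 0.85×0.01×0.94 + 0.93×0.01×0.06
        = 0.595584 + 0.052272 + 0.007990 + 0.000558 = 0.656404
Configurations with stuck control-rod sensor contribute 0.052830, so
  P(stuck control-rod sensor | scram, coolant-flow transient) = 0.052830 / 0.656404 ≈ 0.0805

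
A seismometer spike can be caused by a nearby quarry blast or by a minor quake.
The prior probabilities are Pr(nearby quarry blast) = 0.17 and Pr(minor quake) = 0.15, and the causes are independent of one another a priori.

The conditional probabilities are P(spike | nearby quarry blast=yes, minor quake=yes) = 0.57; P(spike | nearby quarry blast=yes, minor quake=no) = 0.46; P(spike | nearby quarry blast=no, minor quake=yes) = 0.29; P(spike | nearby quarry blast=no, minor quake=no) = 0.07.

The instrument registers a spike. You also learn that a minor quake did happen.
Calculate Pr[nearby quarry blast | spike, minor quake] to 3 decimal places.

Pr[nearby quarry blast | spike, minor quake] ≈ 0.287

P(spike | minor quake) = 0.29·0.83 + 0.57·0.17 = 0.240700 + 0.096900 = 0.337600
The nearby quarry blast-present share is 0.57·0.17 = 0.096900.
P(nearby quarry blast | spike, minor quake) = 0.096900 / 0.337600 ≈ 0.287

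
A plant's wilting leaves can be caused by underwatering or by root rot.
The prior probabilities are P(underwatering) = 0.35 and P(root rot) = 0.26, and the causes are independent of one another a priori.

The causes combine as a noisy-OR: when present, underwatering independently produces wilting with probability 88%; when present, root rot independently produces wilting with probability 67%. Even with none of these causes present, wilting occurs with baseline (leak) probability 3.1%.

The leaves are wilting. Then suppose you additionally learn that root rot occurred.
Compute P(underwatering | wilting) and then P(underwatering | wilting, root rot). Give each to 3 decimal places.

Under noisy-OR, P(wilting | causes) = 1 − (1−0.031)·∏(1−qᵢ) over the active causes.
P(wilting) = 0.031×0.65×0.74 + 0.68023×0.65×0.26 + 0.88372×0.35×0.74 + 0.961628×0.35×0.26 = 0.014911 + 0.114959 + 0.228883 + 0.087508 = 0.446261
The underwatering-present share is 0.228883 + 0.087508 = 0.316391.
P(underwatering | wilting) = 0.316391 / 0.446261 ≈ 0.709

Now condition on the additional information:
By total probability over both values of underwatering:
  P(wilting | root rot) = 0.68023·0.65 + 0.961628·0.35
        = 0.442150 + 0.336570 = 0.778720
Keeping only the underwatering-present terms gives 0.336570, so
  P(underwatering | wilting, root rot) = 0.336570 / 0.778720 ≈ 0.432
The drop from 0.709 to 0.432 is the explaining-away (discounting) effect.

P(underwatering | wilting) ≈ 0.709; P(underwatering | wilting, root rot) ≈ 0.432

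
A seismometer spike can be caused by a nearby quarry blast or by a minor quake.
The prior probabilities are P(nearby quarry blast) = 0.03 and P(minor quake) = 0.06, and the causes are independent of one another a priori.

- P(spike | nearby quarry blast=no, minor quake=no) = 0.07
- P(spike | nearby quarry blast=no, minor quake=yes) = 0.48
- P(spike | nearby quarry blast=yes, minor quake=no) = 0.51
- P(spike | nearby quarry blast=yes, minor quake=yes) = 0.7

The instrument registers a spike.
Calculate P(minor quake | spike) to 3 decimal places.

P(minor quake | spike) ≈ 0.272

Numerator (weight on configurations with minor quake): 0.027936 + 0.001260 = 0.029196
Denominator P(spike): 0.07×0.97×0.94 + 0.48×0.97×0.06 + 0.51×0.03×0.94 + 0.7×0.03×0.06 = 0.107404
Posterior = 0.029196 / 0.107404 ≈ 0.272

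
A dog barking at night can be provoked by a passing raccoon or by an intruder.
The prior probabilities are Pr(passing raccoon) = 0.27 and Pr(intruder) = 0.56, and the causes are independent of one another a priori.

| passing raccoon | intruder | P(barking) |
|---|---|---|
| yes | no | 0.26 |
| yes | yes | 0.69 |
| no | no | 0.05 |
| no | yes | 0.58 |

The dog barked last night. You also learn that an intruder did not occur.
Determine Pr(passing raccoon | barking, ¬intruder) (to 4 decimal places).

Pr(passing raccoon | barking, ¬intruder) ≈ 0.6579

Weight on passing raccoon=true, given the evidence: 0.26×0.27 = 0.070200
The normalizing constant is 0.05×0.73 + 0.26×0.27 = 0.106700
P(passing raccoon | barking, ¬intruder) = 0.070200/0.106700 ≈ 0.6579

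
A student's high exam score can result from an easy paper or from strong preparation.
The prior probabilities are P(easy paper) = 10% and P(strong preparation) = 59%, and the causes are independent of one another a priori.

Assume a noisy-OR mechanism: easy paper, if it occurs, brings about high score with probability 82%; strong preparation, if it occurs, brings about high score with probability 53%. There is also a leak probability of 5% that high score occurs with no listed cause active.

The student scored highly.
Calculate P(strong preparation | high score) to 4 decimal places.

P(strong preparation | high score) ≈ 0.8691

Under noisy-OR, P(high score | causes) = 1 − (1−0.05)·∏(1−qᵢ) over the active causes.
Numerator (weight on configurations with strong preparation): 0.293908 + 0.054258 = 0.348166
Denominator P(high score): 0.05·0.9·0.41 + 0.5535·0.9·0.59 + 0.829·0.1·0.41 + 0.91963·0.1·0.59 = 0.400605
Posterior = 0.348166 / 0.400605 ≈ 0.8691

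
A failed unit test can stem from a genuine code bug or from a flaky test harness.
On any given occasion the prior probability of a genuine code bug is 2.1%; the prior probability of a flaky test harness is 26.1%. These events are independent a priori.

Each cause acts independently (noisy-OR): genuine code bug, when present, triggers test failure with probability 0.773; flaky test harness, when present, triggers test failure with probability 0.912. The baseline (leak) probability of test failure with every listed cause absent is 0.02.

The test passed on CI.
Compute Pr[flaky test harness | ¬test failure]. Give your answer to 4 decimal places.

Pr[flaky test harness | ¬test failure] ≈ 0.0301

Under noisy-OR, P(test failure | causes) = 1 − (1−0.02)·∏(1−qᵢ) over the active causes.
By total probability over the 4 (genuine code bug, flaky test harness) configurations:
  P(¬test failure) = 0.98*0.979*0.739 + 0.08624*0.979*0.261 + 0.22246*0.021*0.739 + 0.019576*0.021*0.261
        = 0.709011 + 0.022036 + 0.003452 + 0.000107 = 0.734606
The terms with flaky test harness present sum to 0.022143, so
  P(flaky test harness | ¬test failure) = 0.022143 / 0.734606 ≈ 0.0301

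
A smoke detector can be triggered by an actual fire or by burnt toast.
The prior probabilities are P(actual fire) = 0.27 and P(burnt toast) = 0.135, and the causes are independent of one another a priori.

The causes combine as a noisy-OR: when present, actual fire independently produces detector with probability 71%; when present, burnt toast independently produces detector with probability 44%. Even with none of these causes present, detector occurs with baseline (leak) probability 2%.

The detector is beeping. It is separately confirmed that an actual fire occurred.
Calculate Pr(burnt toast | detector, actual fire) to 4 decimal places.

Under noisy-OR, P(detector | causes) = 1 − (1−0.02)·∏(1−qᵢ) over the active causes.
P(detector | actual fire) = 0.7158×0.865 + 0.840848×0.135 = 0.619167 + 0.113514 = 0.732681
Restricting to configurations with burnt toast present: 0.840848×0.135 = 0.113514.
P(burnt toast | detector, actual fire) = 0.113514 / 0.732681 ≈ 0.1549

Pr(burnt toast | detector, actual fire) ≈ 0.1549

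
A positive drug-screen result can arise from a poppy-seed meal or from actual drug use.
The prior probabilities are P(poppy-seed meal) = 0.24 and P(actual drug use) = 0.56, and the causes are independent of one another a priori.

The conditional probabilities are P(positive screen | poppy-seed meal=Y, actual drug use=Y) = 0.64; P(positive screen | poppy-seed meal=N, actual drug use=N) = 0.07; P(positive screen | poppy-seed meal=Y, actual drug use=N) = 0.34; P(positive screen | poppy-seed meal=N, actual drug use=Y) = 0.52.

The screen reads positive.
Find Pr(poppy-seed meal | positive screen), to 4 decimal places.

Pr(poppy-seed meal | positive screen) ≈ 0.3325

P(positive screen) = 0.07·0.76·0.44 + 0.52·0.76·0.56 + 0.34·0.24·0.44 + 0.64·0.24·0.56 = 0.023408 + 0.221312 + 0.035904 + 0.086016 = 0.366640
Restricting to configurations with poppy-seed meal present: 0.035904 + 0.086016 = 0.121920.
Hence the posterior is 0.121920/0.366640 ≈ 0.3325.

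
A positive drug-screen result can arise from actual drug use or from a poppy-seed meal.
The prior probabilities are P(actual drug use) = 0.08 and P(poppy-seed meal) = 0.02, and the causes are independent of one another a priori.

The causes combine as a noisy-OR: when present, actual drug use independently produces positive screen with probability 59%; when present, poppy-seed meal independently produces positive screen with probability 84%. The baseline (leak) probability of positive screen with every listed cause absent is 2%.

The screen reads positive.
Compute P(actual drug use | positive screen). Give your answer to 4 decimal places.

Under noisy-OR, P(positive screen | causes) = 1 − (1−0.02)·∏(1−qᵢ) over the active causes.
P(positive screen) = 0.02*0.92*0.98 + 0.8432*0.92*0.02 + 0.5982*0.08*0.98 + 0.935712*0.08*0.02 = 0.018032 + 0.015515 + 0.046899 + 0.001497 = 0.081943
Restricting to configurations with actual drug use present: 0.046899 + 0.001497 = 0.048396.
Hence the posterior is 0.048396/0.081943 ≈ 0.5906.

P(actual drug use | positive screen) ≈ 0.5906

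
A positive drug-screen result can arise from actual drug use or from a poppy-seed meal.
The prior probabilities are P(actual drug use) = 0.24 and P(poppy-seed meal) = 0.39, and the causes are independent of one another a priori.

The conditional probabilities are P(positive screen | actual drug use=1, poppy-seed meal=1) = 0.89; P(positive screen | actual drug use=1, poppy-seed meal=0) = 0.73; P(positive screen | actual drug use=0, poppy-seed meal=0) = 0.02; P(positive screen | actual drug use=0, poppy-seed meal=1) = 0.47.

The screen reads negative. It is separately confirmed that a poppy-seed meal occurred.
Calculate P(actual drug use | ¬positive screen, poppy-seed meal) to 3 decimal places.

Sum P(¬positive screen|·) weighted by the priors over both values of actual drug use:
  P(¬positive screen | poppy-seed meal) = 0.53×0.76 + 0.11×0.24
        = 0.402800 + 0.026400 = 0.429200
Keeping only the actual drug use-present terms gives 0.026400, so
  P(actual drug use | ¬positive screen, poppy-seed meal) = 0.026400 / 0.429200 ≈ 0.062

P(actual drug use | ¬positive screen, poppy-seed meal) ≈ 0.062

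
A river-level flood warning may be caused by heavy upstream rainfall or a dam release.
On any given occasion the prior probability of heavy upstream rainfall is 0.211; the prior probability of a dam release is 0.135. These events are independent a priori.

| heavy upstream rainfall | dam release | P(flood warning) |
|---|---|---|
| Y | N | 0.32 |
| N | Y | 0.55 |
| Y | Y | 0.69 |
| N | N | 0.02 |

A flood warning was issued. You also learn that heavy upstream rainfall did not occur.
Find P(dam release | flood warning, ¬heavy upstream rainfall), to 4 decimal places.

Sum P(flood warning|·) weighted by the priors over both values of dam release:
  P(flood warning | ¬heavy upstream rainfall) = 0.02×0.865 + 0.55×0.135
        = 0.017300 + 0.074250 = 0.091550
Configurations with dam release contribute 0.074250, so
  P(dam release | flood warning, ¬heavy upstream rainfall) = 0.074250 / 0.091550 ≈ 0.8110

P(dam release | flood warning, ¬heavy upstream rainfall) ≈ 0.8110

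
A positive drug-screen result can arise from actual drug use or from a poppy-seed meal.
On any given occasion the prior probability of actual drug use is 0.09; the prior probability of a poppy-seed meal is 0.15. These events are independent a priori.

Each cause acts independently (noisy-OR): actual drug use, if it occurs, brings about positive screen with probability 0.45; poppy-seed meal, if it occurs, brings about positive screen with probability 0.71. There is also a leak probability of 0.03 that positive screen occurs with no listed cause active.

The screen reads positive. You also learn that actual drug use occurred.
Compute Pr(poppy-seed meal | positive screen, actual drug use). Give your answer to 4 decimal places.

Pr(poppy-seed meal | positive screen, actual drug use) ≈ 0.2423

Under noisy-OR, P(positive screen | causes) = 1 − (1−0.03)·∏(1−qᵢ) over the active causes.
Sum P(positive screen|·) weighted by the priors over both values of poppy-seed meal:
  P(positive screen | actual drug use) = 0.4665*0.85 + 0.845285*0.15
        = 0.396525 + 0.126793 = 0.523318
Configurations with poppy-seed meal contribute 0.126793, so
  P(poppy-seed meal | positive screen, actual drug use) = 0.126793 / 0.523318 ≈ 0.2423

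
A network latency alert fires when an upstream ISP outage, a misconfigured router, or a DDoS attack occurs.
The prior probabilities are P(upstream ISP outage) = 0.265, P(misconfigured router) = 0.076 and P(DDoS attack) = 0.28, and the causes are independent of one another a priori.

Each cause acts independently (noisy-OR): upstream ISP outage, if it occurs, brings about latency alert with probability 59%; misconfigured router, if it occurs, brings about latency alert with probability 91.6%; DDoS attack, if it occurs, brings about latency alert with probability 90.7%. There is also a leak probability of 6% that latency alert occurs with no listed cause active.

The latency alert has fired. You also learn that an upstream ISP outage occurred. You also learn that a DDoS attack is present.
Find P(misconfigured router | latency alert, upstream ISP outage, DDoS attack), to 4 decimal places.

Under noisy-OR, P(latency alert | causes) = 1 − (1−0.06)·∏(1−qᵢ) over the active causes.
P(latency alert | upstream ISP outage, DDoS attack) = 0.964158×0.924 + 0.996989×0.076 = 0.890882 + 0.075771 = 0.966653
Restricting to configurations with misconfigured router present: 0.996989×0.076 = 0.075771.
Hence the posterior is 0.075771/0.966653 ≈ 0.0784.

P(misconfigured router | latency alert, upstream ISP outage, DDoS attack) ≈ 0.0784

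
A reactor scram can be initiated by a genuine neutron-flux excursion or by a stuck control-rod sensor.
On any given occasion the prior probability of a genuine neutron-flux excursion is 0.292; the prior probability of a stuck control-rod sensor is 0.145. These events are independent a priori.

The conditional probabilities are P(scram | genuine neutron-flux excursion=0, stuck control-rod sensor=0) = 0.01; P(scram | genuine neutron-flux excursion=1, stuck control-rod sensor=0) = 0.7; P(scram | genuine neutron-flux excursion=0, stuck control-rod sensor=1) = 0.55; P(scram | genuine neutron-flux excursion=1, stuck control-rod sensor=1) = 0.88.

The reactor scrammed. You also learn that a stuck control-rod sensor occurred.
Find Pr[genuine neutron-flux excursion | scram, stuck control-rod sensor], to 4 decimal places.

For the numerator, keep only genuine neutron-flux excursion=true terms: 0.88×0.292 = 0.256960
Denominator P(scram | stuck control-rod sensor): 0.55×0.708 + 0.88×0.292 = 0.646360
Posterior = 0.256960 / 0.646360 ≈ 0.3975

Pr[genuine neutron-flux excursion | scram, stuck control-rod sensor] ≈ 0.3975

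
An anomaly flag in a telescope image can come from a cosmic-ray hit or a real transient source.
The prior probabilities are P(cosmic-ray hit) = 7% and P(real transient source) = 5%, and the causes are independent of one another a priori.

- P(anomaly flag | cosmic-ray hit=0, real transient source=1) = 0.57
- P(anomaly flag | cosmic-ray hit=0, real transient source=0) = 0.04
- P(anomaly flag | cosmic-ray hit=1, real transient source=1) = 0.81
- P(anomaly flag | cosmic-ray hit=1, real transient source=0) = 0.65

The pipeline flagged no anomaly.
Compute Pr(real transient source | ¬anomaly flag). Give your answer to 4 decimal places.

Pr(real transient source | ¬anomaly flag) ≈ 0.0232

Weight on real transient source=true, given the evidence: 0.019995 + 0.000665 = 0.020660
Denominator P(¬anomaly flag): 0.96·0.93·0.95 + 0.43·0.93·0.05 + 0.35·0.07·0.95 + 0.19·0.07·0.05 = 0.892095
Posterior = 0.020660 / 0.892095 ≈ 0.0232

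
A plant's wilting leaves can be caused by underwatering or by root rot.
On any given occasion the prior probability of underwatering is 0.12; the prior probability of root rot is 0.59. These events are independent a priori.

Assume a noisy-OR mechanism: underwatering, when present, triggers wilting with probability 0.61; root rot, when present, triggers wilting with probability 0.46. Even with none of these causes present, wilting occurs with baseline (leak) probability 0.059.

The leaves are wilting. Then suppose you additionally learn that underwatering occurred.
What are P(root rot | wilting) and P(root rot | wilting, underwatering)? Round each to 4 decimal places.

P(root rot | wilting) ≈ 0.8562; P(root rot | wilting, underwatering) ≈ 0.6457

Under noisy-OR, P(wilting | causes) = 1 − (1−0.059)·∏(1−qᵢ) over the active causes.
P(wilting) = 0.059×0.88×0.41 + 0.49186×0.88×0.59 + 0.63301×0.12×0.41 + 0.801825×0.12×0.59 = 0.021287 + 0.255374 + 0.031144 + 0.056769 = 0.364574
The root rot-present share is 0.255374 + 0.056769 = 0.312143.
Hence the posterior is 0.312143/0.364574 ≈ 0.8562.

Now condition on the additional information:
Weight on root rot=true, given the evidence: 0.801825·0.59 = 0.473077
The normalizing constant is 0.63301·0.41 + 0.801825·0.59 = 0.732611
Posterior = 0.473077 / 0.732611 ≈ 0.6457
— underwatering explains away the evidence for root rot.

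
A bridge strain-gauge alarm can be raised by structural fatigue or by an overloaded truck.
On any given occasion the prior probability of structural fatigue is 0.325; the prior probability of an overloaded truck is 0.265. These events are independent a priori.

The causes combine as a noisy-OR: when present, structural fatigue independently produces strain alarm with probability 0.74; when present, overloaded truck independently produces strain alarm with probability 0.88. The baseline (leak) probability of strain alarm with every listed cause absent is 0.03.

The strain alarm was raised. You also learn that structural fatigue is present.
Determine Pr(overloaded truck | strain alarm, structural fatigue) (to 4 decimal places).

Under noisy-OR, P(strain alarm | causes) = 1 − (1−0.03)·∏(1−qᵢ) over the active causes.
Sum P(strain alarm|·) weighted by the priors over both values of overloaded truck:
  P(strain alarm | structural fatigue) = 0.7478·0.735 + 0.969736·0.265
        = 0.549633 + 0.256980 = 0.806613
Configurations with overloaded truck contribute 0.256980, so
  P(overloaded truck | strain alarm, structural fatigue) = 0.256980 / 0.806613 ≈ 0.3186

Pr(overloaded truck | strain alarm, structural fatigue) ≈ 0.3186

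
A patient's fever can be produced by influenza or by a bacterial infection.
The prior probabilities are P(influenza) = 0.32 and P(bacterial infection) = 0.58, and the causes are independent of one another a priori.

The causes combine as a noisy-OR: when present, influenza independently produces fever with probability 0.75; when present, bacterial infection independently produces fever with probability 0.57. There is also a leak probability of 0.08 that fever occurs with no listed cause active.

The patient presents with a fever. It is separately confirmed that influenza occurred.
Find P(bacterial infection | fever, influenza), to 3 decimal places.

P(bacterial infection | fever, influenza) ≈ 0.618

Under noisy-OR, P(fever | causes) = 1 − (1−0.08)·∏(1−qᵢ) over the active causes.
By total probability over both values of bacterial infection:
  P(fever | influenza) = 0.77*0.42 + 0.9011*0.58
        = 0.323400 + 0.522638 = 0.846038
The terms with bacterial infection present sum to 0.522638, so
  P(bacterial infection | fever, influenza) = 0.522638 / 0.846038 ≈ 0.618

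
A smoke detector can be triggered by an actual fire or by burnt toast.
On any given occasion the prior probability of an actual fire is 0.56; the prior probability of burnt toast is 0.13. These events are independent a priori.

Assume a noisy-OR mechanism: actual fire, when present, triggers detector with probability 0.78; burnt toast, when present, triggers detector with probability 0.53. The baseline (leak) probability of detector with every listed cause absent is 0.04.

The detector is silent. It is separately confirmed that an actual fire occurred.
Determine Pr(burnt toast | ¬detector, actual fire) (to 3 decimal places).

Under noisy-OR, P(detector | causes) = 1 − (1−0.04)·∏(1−qᵢ) over the active causes.
Sum P(¬detector|·) weighted by the priors over both values of burnt toast:
  P(¬detector | actual fire) = 0.2112·0.87 + 0.099264·0.13
        = 0.183744 + 0.012904 = 0.196648
Keeping only the burnt toast-present terms gives 0.012904, so
  P(burnt toast | ¬detector, actual fire) = 0.012904 / 0.196648 ≈ 0.066

Pr(burnt toast | ¬detector, actual fire) ≈ 0.066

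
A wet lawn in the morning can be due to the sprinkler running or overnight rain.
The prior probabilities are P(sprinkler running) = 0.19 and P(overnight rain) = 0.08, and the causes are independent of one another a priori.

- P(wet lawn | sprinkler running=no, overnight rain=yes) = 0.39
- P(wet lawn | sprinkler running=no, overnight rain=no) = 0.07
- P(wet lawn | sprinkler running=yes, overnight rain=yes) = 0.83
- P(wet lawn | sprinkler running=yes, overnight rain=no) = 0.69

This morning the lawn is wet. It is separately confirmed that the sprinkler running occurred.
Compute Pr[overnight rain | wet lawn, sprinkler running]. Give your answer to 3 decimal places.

Pr[overnight rain | wet lawn, sprinkler running] ≈ 0.095

Enumerate both values of overnight rain and weight by the priors:
  P(wet lawn | sprinkler running) = 0.69*0.92 + 0.83*0.08
        = 0.634800 + 0.066400 = 0.701200
The terms with overnight rain present sum to 0.066400, so
  P(overnight rain | wet lawn, sprinkler running) = 0.066400 / 0.701200 ≈ 0.095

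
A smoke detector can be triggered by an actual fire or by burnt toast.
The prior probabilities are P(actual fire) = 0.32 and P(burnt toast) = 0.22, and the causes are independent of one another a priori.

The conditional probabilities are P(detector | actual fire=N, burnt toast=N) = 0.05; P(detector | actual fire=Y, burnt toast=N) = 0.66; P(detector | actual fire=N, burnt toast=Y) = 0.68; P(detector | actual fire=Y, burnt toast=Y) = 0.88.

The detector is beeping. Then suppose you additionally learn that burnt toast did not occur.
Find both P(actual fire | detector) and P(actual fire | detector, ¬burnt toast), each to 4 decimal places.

P(actual fire | detector) ≈ 0.6387; P(actual fire | detector, ¬burnt toast) ≈ 0.8613

Enumerate the 4 (actual fire, burnt toast) configurations and weight by the priors:
  P(detector) = 0.05·0.68·0.78 + 0.68·0.68·0.22 + 0.66·0.32·0.78 + 0.88·0.32·0.22
        = 0.026520 + 0.101728 + 0.164736 + 0.061952 = 0.354936
Configurations with actual fire contribute 0.226688, so
  P(actual fire | detector) = 0.226688 / 0.354936 ≈ 0.6387

With the extra evidence:
P(detector | ¬burnt toast) = 0.05*0.68 + 0.66*0.32 = 0.034000 + 0.211200 = 0.245200
Restricting to configurations with actual fire present: 0.66*0.32 = 0.211200.
P(actual fire | detector, ¬burnt toast) = 0.211200 / 0.245200 ≈ 0.8613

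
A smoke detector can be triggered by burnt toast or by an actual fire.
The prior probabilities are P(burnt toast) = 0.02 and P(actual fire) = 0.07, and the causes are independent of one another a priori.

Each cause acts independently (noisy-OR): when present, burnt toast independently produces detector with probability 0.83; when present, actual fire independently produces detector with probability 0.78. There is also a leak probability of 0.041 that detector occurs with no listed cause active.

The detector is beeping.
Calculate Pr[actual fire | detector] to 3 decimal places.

Under noisy-OR, P(detector | causes) = 1 − (1−0.041)·∏(1−qᵢ) over the active causes.
For the numerator, keep only actual fire=true terms: 0.054127 + 0.001350 = 0.055477
Denominator P(detector): 0.041*0.98*0.93 + 0.78902*0.98*0.07 + 0.83697*0.02*0.93 + 0.964133*0.02*0.07 = 0.108412
Posterior = 0.055477 / 0.108412 ≈ 0.512

Pr[actual fire | detector] ≈ 0.512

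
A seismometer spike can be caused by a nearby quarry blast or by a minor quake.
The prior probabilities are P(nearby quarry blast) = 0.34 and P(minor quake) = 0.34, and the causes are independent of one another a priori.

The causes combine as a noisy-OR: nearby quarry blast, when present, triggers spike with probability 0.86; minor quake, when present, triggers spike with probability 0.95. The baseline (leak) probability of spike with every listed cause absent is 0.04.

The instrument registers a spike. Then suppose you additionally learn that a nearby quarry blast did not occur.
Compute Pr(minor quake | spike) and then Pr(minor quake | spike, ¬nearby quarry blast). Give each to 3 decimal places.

Under noisy-OR, P(spike | causes) = 1 − (1−0.04)·∏(1−qᵢ) over the active causes.
Numerator (weight on configurations with minor quake): 0.213629 + 0.114823 = 0.328452
Normalizer over all consistent configurations: 0.04×0.66×0.66 + 0.952×0.66×0.34 + 0.8656×0.34×0.66 + 0.99328×0.34×0.34 = 0.540117
P(minor quake | spike) = 0.328452/0.540117 ≈ 0.608

Now condition on the additional information:
Weight on minor quake=true, given the evidence: 0.952·0.34 = 0.323680
Normalizer over all consistent configurations: 0.04·0.66 + 0.952·0.34 = 0.350080
P(minor quake | spike, ¬nearby quarry blast) = 0.323680/0.350080 ≈ 0.925
With nearby quarry blast excluded, minor quake must carry more of the explanatory weight for the spike.

Pr(minor quake | spike) ≈ 0.608; Pr(minor quake | spike, ¬nearby quarry blast) ≈ 0.925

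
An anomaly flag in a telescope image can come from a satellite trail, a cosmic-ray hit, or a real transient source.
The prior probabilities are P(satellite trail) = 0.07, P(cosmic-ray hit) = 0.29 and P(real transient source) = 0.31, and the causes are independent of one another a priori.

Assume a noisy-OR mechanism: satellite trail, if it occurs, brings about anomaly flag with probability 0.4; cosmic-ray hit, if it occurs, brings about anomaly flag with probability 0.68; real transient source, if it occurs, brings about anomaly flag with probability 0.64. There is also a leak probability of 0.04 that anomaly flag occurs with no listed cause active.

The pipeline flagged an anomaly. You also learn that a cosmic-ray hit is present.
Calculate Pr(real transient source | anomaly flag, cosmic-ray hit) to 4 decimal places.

Pr(real transient source | anomaly flag, cosmic-ray hit) ≈ 0.3637

Under noisy-OR, P(anomaly flag | causes) = 1 − (1−0.04)·∏(1−qᵢ) over the active causes.
P(anomaly flag | cosmic-ray hit) = 0.6928·0.93·0.69 + 0.889408·0.93·0.31 + 0.81568·0.07·0.69 + 0.933645·0.07·0.31 = 0.444570 + 0.256416 + 0.039397 + 0.020260 = 0.760643
Of this, 0.276676 comes from 0.256416 + 0.020260 (the real transient source=true cases).
Hence the posterior is 0.276676/0.760643 ≈ 0.3637.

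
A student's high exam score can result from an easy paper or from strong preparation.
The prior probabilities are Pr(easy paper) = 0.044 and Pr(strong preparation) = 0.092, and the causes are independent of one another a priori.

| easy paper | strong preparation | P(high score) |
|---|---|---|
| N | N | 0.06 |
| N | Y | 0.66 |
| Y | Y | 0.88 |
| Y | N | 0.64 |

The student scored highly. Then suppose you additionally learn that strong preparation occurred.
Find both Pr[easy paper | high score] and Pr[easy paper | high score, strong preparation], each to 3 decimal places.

Pr[easy paper | high score] ≈ 0.209; Pr[easy paper | high score, strong preparation] ≈ 0.058

P(high score) = 0.06*0.956*0.908 + 0.66*0.956*0.092 + 0.64*0.044*0.908 + 0.88*0.044*0.092 = 0.052083 + 0.058048 + 0.025569 + 0.003562 = 0.139262
Of this, 0.029131 comes from 0.025569 + 0.003562 (the easy paper=true cases).
Hence the posterior is 0.029131/0.139262 ≈ 0.209.

With the extra evidence:
Numerator (weight on configurations with easy paper): 0.88*0.044 = 0.038720
Denominator P(high score | strong preparation): 0.66*0.956 + 0.88*0.044 = 0.669680
Posterior = 0.038720 / 0.669680 ≈ 0.058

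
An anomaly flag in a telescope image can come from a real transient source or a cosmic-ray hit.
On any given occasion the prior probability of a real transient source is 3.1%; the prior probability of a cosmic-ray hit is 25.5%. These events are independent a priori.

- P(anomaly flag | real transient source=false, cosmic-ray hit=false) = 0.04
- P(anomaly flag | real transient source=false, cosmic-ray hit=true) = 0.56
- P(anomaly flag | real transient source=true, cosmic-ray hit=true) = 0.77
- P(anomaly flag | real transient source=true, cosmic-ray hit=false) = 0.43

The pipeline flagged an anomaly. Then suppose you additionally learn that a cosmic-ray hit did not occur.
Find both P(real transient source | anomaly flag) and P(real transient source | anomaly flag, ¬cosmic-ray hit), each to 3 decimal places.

Sum P(anomaly flag|·) weighted by the priors over the 4 (real transient source, cosmic-ray hit) configurations:
  P(anomaly flag) = 0.04*0.969*0.745 + 0.56*0.969*0.255 + 0.43*0.031*0.745 + 0.77*0.031*0.255
        = 0.028876 + 0.138373 + 0.009931 + 0.006087 = 0.183267
Keeping only the real transient source-present terms gives 0.016018, so
  P(real transient source | anomaly flag) = 0.016018 / 0.183267 ≈ 0.087

Now also conditioning on cosmic-ray hit≠true:
Weight on real transient source=true, given the evidence: 0.43×0.031 = 0.013330
Normalizer over all consistent configurations: 0.04×0.969 + 0.43×0.031 = 0.052090
Posterior = 0.013330 / 0.052090 ≈ 0.256
With cosmic-ray hit excluded, real transient source must carry more of the explanatory weight for the anomaly flag.

P(real transient source | anomaly flag) ≈ 0.087; P(real transient source | anomaly flag, ¬cosmic-ray hit) ≈ 0.256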